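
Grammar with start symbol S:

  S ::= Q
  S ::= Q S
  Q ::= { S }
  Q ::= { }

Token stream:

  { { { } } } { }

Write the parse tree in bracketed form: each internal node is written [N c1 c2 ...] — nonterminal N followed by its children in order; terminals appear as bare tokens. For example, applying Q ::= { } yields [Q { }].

[S [Q { [S [Q { [S [Q { }]] }]] }] [S [Q { }]]]

S
Q S
{ S } S
{ Q } S
{ { S } } S
{ { Q } } S
{ { { } } } S
{ { { } } } Q
{ { { } } } { }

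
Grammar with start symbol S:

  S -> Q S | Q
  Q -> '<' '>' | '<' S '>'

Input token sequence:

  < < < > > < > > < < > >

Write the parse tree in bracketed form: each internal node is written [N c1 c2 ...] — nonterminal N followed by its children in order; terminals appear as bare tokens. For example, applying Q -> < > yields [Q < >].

S
Q S
< S > S
< Q S > S
< < S > S > S
< < Q > S > S
< < < > > S > S
< < < > > Q > S
< < < > > < > > S
< < < > > < > > Q
< < < > > < > > < S >
< < < > > < > > < Q >
< < < > > < > > < < > >

[S [Q < [S [Q < [S [Q < >]] >] [S [Q < >]]] >] [S [Q < [S [Q < >]] >]]]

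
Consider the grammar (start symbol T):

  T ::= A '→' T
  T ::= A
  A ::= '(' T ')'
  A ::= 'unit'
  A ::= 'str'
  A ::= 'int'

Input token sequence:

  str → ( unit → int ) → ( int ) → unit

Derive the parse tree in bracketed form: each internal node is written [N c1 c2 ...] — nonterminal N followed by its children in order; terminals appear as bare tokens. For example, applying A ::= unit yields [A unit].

T
A → T
str → T
str → A → T
str → ( T ) → T
str → ( A → T ) → T
str → ( unit → T ) → T
str → ( unit → A ) → T
str → ( unit → int ) → T
str → ( unit → int ) → A → T
str → ( unit → int ) → ( T ) → T
str → ( unit → int ) → ( A ) → T
str → ( unit → int ) → ( int ) → T
str → ( unit → int ) → ( int ) → A
str → ( unit → int ) → ( int ) → unit

[T [A str] → [T [A ( [T [A unit] → [T [A int]]] )] → [T [A ( [T [A int]] )] → [T [A unit]]]]]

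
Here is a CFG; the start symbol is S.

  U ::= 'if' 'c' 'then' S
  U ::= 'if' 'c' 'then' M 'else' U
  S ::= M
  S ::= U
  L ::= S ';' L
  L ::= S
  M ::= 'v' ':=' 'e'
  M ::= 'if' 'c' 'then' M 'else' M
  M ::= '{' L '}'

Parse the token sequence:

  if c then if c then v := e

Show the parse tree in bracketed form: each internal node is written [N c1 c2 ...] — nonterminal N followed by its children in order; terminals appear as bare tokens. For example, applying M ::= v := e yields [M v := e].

[S [U if c then [S [U if c then [S [M v := e]]]]]]

S
U
if c then S
if c then U
if c then if c then S
if c then if c then M
if c then if c then v := e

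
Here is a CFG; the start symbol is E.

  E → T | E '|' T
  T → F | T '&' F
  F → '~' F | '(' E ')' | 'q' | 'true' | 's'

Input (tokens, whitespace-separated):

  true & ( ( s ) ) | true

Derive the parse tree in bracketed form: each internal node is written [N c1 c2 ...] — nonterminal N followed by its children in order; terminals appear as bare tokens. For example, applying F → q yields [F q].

E
E | T
T | T
T & F | T
F & F | T
true & F | T
true & ( E ) | T
true & ( T ) | T
true & ( F ) | T
true & ( ( E ) ) | T
true & ( ( T ) ) | T
true & ( ( F ) ) | T
true & ( ( s ) ) | T
true & ( ( s ) ) | F
true & ( ( s ) ) | true

[E [E [T [T [F true]] & [F ( [E [T [F ( [E [T [F s]]] )]]] )]]] | [T [F true]]]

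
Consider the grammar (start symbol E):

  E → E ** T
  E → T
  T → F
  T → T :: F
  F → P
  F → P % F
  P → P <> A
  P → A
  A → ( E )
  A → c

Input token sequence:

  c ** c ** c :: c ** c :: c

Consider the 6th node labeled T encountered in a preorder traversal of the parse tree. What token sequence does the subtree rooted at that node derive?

c

[E [E [E [E [T [F [P [A c]]]]] ** [T [F [P [A c]]]]] ** [T [T [F [P [A c]]]] :: [F [P [A c]]]]] ** [T [T [F [P [A c]]]] :: [F [P [A c]]]]]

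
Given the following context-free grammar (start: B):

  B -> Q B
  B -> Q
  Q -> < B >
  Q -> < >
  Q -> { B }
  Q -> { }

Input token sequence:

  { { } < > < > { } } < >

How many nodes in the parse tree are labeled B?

[B [Q { [B [Q { }] [B [Q < >] [B [Q < >] [B [Q { }]]]]] }] [B [Q < >]]]

6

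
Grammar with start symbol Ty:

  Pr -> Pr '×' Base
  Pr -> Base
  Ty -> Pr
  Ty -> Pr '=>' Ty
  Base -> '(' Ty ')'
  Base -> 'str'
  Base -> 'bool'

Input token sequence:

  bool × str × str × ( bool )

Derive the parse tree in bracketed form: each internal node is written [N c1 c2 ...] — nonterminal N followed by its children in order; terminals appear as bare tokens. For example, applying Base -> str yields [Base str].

Ty
Pr
Pr × Base
Pr × Base × Base
Pr × Base × Base × Base
Base × Base × Base × Base
bool × Base × Base × Base
bool × str × Base × Base
bool × str × str × Base
bool × str × str × ( Ty )
bool × str × str × ( Pr )
bool × str × str × ( Base )
bool × str × str × ( bool )

[Ty [Pr [Pr [Pr [Pr [Base bool]] × [Base str]] × [Base str]] × [Base ( [Ty [Pr [Base bool]]] )]]]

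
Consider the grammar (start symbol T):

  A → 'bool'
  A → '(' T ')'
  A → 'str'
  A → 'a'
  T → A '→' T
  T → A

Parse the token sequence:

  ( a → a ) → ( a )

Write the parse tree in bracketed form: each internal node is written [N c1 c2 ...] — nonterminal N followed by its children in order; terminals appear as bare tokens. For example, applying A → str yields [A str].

[T [A ( [T [A a] → [T [A a]]] )] → [T [A ( [T [A a]] )]]]

T
A → T
( T ) → T
( A → T ) → T
( a → T ) → T
( a → A ) → T
( a → a ) → T
( a → a ) → A
( a → a ) → ( T )
( a → a ) → ( A )
( a → a ) → ( a )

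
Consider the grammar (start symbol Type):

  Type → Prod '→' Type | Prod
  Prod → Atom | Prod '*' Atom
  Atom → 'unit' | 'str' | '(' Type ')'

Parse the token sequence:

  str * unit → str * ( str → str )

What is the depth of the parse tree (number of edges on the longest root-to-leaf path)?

[Type [Prod [Prod [Atom str]] * [Atom unit]] → [Type [Prod [Prod [Atom str]] * [Atom ( [Type [Prod [Atom str]] → [Type [Prod [Atom str]]]] )]]]]

8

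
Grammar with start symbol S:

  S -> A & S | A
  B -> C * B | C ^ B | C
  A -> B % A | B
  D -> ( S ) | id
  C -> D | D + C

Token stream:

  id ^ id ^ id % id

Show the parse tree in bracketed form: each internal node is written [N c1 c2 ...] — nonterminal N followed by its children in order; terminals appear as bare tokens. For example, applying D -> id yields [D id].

[S [A [B [C [D id]] ^ [B [C [D id]] ^ [B [C [D id]]]]] % [A [B [C [D id]]]]]]

S
A
B % A
C ^ B % A
D ^ B % A
id ^ B % A
id ^ C ^ B % A
id ^ D ^ B % A
id ^ id ^ B % A
id ^ id ^ C % A
id ^ id ^ D % A
id ^ id ^ id % A
id ^ id ^ id % B
id ^ id ^ id % C
id ^ id ^ id % D
id ^ id ^ id % id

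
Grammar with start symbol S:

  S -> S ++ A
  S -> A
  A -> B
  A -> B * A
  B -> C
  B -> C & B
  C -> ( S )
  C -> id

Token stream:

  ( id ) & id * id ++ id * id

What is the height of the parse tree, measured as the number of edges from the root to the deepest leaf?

9

[S [S [A [B [C ( [S [A [B [C id]]]] )] & [B [C id]]] * [A [B [C id]]]]] ++ [A [B [C id]] * [A [B [C id]]]]]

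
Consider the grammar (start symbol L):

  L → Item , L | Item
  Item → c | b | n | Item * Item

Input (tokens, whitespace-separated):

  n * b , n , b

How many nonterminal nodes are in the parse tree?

8

[L [Item [Item n] * [Item b]] , [L [Item n] , [L [Item b]]]]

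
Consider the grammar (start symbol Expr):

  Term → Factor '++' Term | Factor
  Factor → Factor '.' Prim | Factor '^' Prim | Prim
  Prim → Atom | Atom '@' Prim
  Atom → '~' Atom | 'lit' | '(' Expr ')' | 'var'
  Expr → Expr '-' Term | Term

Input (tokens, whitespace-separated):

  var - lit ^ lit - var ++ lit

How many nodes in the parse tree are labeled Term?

[Expr [Expr [Expr [Term [Factor [Prim [Atom var]]]]] - [Term [Factor [Factor [Prim [Atom lit]]] ^ [Prim [Atom lit]]]]] - [Term [Factor [Prim [Atom var]]] ++ [Term [Factor [Prim [Atom lit]]]]]]

4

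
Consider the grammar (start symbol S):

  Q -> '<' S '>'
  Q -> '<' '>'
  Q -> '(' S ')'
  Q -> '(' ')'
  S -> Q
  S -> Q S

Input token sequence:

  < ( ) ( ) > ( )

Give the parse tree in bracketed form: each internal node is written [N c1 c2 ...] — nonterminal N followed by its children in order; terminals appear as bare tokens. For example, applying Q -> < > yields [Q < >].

[S [Q < [S [Q ( )] [S [Q ( )]]] >] [S [Q ( )]]]

S
Q S
< S > S
< Q S > S
< ( ) S > S
< ( ) Q > S
< ( ) ( ) > S
< ( ) ( ) > Q
< ( ) ( ) > ( )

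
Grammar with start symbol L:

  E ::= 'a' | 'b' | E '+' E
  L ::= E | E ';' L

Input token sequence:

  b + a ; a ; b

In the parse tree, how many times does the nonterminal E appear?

5

[L [E [E b] + [E a]] ; [L [E a] ; [L [E b]]]]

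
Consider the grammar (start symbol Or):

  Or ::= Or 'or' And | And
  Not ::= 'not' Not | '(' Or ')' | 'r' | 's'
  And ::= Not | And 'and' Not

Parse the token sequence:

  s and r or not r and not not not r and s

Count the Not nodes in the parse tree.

[Or [Or [And [And [Not s]] and [Not r]]] or [And [And [And [Not not [Not r]]] and [Not not [Not not [Not not [Not r]]]]] and [Not s]]]

9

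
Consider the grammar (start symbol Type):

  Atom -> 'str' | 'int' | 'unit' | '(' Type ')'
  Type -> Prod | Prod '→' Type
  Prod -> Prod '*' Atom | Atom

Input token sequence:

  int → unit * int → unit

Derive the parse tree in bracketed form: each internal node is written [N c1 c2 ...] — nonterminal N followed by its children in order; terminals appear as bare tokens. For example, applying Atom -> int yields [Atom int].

[Type [Prod [Atom int]] → [Type [Prod [Prod [Atom unit]] * [Atom int]] → [Type [Prod [Atom unit]]]]]

Type
Prod → Type
Atom → Type
int → Type
int → Prod → Type
int → Prod * Atom → Type
int → Atom * Atom → Type
int → unit * Atom → Type
int → unit * int → Type
int → unit * int → Prod
int → unit * int → Atom
int → unit * int → unit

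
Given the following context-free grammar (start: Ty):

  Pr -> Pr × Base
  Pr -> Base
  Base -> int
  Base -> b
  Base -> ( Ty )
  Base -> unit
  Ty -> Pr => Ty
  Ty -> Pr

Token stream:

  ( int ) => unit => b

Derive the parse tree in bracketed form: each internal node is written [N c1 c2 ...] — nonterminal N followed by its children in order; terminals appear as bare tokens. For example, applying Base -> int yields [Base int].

[Ty [Pr [Base ( [Ty [Pr [Base int]]] )]] => [Ty [Pr [Base unit]] => [Ty [Pr [Base b]]]]]

Ty
Pr => Ty
Base => Ty
( Ty ) => Ty
( Pr ) => Ty
( Base ) => Ty
( int ) => Ty
( int ) => Pr => Ty
( int ) => Base => Ty
( int ) => unit => Ty
( int ) => unit => Pr
( int ) => unit => Base
( int ) => unit => b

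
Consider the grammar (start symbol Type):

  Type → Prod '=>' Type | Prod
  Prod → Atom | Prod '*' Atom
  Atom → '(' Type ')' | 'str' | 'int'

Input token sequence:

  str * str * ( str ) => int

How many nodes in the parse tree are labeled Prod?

[Type [Prod [Prod [Prod [Atom str]] * [Atom str]] * [Atom ( [Type [Prod [Atom str]]] )]] => [Type [Prod [Atom int]]]]

5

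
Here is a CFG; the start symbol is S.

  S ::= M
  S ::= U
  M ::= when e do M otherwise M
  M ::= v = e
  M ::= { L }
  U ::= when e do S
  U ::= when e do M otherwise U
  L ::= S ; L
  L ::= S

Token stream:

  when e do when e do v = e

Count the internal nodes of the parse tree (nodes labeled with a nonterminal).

[S [U when e do [S [U when e do [S [M v = e]]]]]]

6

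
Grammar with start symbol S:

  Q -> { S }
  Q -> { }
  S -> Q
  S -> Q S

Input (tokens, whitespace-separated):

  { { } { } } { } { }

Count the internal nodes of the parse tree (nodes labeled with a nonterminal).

10

[S [Q { [S [Q { }] [S [Q { }]]] }] [S [Q { }] [S [Q { }]]]]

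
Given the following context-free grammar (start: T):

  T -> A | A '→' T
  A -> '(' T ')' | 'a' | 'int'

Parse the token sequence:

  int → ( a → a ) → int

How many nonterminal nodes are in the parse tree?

[T [A int] → [T [A ( [T [A a] → [T [A a]]] )] → [T [A int]]]]

10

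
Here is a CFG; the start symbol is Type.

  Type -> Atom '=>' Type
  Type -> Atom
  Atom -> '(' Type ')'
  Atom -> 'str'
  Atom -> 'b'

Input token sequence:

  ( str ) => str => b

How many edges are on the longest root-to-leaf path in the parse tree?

4

[Type [Atom ( [Type [Atom str]] )] => [Type [Atom str] => [Type [Atom b]]]]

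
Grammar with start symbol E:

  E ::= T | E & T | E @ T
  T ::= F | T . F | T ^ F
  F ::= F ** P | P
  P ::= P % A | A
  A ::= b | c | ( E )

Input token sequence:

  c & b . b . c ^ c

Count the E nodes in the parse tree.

2

[E [E [T [F [P [A c]]]]] & [T [T [T [T [F [P [A b]]]] . [F [P [A b]]]] . [F [P [A c]]]] ^ [F [P [A c]]]]]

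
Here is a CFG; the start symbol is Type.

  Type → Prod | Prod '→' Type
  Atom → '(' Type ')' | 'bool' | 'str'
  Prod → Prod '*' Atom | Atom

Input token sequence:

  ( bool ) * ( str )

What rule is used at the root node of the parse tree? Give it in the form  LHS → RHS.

[Type [Prod [Prod [Atom ( [Type [Prod [Atom bool]]] )]] * [Atom ( [Type [Prod [Atom str]]] )]]]

Type → Prod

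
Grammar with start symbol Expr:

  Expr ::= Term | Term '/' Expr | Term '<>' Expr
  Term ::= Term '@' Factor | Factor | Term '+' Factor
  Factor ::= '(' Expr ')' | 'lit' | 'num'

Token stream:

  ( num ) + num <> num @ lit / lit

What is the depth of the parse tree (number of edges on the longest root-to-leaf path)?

[Expr [Term [Term [Factor ( [Expr [Term [Factor num]]] )]] + [Factor num]] <> [Expr [Term [Term [Factor num]] @ [Factor lit]] / [Expr [Term [Factor lit]]]]]

7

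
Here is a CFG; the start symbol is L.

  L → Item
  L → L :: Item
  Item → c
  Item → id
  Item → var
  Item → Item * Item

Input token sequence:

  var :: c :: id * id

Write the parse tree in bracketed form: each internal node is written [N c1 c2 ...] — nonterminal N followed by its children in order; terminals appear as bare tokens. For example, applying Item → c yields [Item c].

L
L :: Item
L :: Item :: Item
Item :: Item :: Item
var :: Item :: Item
var :: c :: Item
var :: c :: Item * Item
var :: c :: id * Item
var :: c :: id * id

[L [L [L [Item var]] :: [Item c]] :: [Item [Item id] * [Item id]]]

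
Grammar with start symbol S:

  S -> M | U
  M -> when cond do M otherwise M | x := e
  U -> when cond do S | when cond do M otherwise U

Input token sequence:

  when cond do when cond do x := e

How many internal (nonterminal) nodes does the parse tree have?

6

[S [U when cond do [S [U when cond do [S [M x := e]]]]]]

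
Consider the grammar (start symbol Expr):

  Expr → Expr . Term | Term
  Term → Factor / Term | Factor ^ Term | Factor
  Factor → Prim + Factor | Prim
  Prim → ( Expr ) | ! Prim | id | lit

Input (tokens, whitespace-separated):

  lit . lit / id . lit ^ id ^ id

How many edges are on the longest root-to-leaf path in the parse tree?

6

[Expr [Expr [Expr [Term [Factor [Prim lit]]]] . [Term [Factor [Prim lit]] / [Term [Factor [Prim id]]]]] . [Term [Factor [Prim lit]] ^ [Term [Factor [Prim id]] ^ [Term [Factor [Prim id]]]]]]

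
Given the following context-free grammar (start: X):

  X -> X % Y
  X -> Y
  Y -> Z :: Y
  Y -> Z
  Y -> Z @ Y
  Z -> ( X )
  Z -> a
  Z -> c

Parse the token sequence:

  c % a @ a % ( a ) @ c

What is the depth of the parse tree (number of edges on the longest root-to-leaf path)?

6

[X [X [X [Y [Z c]]] % [Y [Z a] @ [Y [Z a]]]] % [Y [Z ( [X [Y [Z a]]] )] @ [Y [Z c]]]]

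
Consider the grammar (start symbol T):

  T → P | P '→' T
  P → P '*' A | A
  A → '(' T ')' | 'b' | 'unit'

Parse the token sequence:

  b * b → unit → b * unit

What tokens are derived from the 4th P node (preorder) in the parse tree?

[T [P [P [A b]] * [A b]] → [T [P [A unit]] → [T [P [P [A b]] * [A unit]]]]]

b * unit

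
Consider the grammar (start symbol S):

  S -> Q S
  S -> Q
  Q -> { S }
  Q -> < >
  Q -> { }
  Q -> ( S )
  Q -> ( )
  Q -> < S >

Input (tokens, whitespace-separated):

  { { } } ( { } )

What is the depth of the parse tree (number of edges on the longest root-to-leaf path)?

[S [Q { [S [Q { }]] }] [S [Q ( [S [Q { }]] )]]]

5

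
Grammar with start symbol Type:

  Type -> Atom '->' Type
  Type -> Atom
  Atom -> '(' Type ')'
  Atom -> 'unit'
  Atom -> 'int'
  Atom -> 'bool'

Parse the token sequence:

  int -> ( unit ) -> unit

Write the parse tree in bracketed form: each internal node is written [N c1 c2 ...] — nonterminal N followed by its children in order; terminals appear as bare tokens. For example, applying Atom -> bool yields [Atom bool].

[Type [Atom int] -> [Type [Atom ( [Type [Atom unit]] )] -> [Type [Atom unit]]]]

Type
Atom -> Type
int -> Type
int -> Atom -> Type
int -> ( Type ) -> Type
int -> ( Atom ) -> Type
int -> ( unit ) -> Type
int -> ( unit ) -> Atom
int -> ( unit ) -> unit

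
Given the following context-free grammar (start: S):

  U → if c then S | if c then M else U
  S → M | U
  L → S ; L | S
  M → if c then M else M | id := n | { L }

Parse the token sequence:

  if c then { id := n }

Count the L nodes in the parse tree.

[S [U if c then [S [M { [L [S [M id := n]]] }]]]]

1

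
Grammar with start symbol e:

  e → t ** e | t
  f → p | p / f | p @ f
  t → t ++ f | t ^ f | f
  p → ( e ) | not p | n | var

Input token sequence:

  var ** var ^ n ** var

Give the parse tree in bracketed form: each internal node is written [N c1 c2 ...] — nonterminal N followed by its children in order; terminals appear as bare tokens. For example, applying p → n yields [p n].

e
t ** e
f ** e
p ** e
var ** e
var ** t ** e
var ** t ^ f ** e
var ** f ^ f ** e
var ** p ^ f ** e
var ** var ^ f ** e
var ** var ^ p ** e
var ** var ^ n ** e
var ** var ^ n ** t
var ** var ^ n ** f
var ** var ^ n ** p
var ** var ^ n ** var

[e [t [f [p var]]] ** [e [t [t [f [p var]]] ^ [f [p n]]] ** [e [t [f [p var]]]]]]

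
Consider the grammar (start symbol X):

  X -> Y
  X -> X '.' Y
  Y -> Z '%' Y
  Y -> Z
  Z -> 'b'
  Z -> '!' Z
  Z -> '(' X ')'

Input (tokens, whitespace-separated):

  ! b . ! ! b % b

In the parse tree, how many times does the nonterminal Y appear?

[X [X [Y [Z ! [Z b]]]] . [Y [Z ! [Z ! [Z b]]] % [Y [Z b]]]]

3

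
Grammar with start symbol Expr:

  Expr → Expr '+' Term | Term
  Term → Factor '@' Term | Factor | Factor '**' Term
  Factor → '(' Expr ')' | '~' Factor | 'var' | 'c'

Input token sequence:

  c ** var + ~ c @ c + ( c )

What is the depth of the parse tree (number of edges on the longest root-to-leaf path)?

[Expr [Expr [Expr [Term [Factor c] ** [Term [Factor var]]]] + [Term [Factor ~ [Factor c]] @ [Term [Factor c]]]] + [Term [Factor ( [Expr [Term [Factor c]]] )]]]

6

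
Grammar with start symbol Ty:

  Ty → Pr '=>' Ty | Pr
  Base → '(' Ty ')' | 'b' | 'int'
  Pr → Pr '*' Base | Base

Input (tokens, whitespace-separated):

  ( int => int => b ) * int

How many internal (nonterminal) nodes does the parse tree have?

14

[Ty [Pr [Pr [Base ( [Ty [Pr [Base int]] => [Ty [Pr [Base int]] => [Ty [Pr [Base b]]]]] )]] * [Base int]]]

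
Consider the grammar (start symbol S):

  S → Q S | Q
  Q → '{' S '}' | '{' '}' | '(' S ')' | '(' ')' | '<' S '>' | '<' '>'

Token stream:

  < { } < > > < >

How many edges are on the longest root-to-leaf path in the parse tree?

[S [Q < [S [Q { }] [S [Q < >]]] >] [S [Q < >]]]

5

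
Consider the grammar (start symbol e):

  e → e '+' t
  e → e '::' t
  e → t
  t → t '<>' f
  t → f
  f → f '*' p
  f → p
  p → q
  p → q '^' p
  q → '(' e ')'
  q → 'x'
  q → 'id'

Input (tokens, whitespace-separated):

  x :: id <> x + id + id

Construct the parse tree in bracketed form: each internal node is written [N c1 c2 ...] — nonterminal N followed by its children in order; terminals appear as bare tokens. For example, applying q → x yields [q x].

[e [e [e [e [t [f [p [q x]]]]] :: [t [t [f [p [q id]]]] <> [f [p [q x]]]]] + [t [f [p [q id]]]]] + [t [f [p [q id]]]]]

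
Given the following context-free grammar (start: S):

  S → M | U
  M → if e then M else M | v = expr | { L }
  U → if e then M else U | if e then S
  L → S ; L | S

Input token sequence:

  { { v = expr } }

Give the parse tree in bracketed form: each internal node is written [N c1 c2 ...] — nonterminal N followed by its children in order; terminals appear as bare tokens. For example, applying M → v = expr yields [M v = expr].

[S [M { [L [S [M { [L [S [M v = expr]]] }]]] }]]

S
M
{ L }
{ S }
{ M }
{ { L } }
{ { S } }
{ { M } }
{ { v = expr } }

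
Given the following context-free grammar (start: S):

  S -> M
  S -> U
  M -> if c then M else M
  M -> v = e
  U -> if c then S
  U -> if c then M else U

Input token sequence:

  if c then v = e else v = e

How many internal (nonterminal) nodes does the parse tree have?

4

[S [M if c then [M v = e] else [M v = e]]]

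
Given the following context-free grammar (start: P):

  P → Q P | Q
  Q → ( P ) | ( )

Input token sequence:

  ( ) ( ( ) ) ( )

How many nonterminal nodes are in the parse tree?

8

[P [Q ( )] [P [Q ( [P [Q ( )]] )] [P [Q ( )]]]]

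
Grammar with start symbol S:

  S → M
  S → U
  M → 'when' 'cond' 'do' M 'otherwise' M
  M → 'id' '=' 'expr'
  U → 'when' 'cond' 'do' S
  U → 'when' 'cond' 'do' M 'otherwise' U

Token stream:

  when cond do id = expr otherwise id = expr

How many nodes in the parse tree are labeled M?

3

[S [M when cond do [M id = expr] otherwise [M id = expr]]]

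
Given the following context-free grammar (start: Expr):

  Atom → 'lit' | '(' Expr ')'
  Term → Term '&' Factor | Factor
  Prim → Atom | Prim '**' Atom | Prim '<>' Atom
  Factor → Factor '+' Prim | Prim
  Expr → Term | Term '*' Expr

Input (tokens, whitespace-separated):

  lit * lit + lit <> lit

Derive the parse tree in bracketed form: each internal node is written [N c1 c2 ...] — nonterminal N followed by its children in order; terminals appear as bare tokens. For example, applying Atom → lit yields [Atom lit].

[Expr [Term [Factor [Prim [Atom lit]]]] * [Expr [Term [Factor [Factor [Prim [Atom lit]]] + [Prim [Prim [Atom lit]] <> [Atom lit]]]]]]

Expr
Term * Expr
Factor * Expr
Prim * Expr
Atom * Expr
lit * Expr
lit * Term
lit * Factor
lit * Factor + Prim
lit * Prim + Prim
lit * Atom + Prim
lit * lit + Prim
lit * lit + Prim <> Atom
lit * lit + Atom <> Atom
lit * lit + lit <> Atom
lit * lit + lit <> lit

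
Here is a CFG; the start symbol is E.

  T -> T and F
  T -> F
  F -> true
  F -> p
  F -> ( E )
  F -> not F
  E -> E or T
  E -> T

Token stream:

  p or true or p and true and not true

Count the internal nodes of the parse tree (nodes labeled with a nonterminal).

[E [E [E [T [F p]]] or [T [F true]]] or [T [T [T [F p]] and [F true]] and [F not [F true]]]]

14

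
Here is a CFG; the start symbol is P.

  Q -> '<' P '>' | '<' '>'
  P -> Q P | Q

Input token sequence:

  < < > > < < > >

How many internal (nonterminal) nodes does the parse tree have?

[P [Q < [P [Q < >]] >] [P [Q < [P [Q < >]] >]]]

8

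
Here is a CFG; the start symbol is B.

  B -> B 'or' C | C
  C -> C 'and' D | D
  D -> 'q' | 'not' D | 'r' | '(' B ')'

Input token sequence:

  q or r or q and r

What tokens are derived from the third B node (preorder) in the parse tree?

[B [B [B [C [D q]]] or [C [D r]]] or [C [C [D q]] and [D r]]]

q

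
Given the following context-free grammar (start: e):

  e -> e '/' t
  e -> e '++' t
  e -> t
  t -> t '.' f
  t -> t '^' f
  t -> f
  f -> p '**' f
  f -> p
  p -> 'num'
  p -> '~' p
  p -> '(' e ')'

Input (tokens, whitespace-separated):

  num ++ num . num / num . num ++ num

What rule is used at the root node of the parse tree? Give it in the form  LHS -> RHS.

e -> e '++' t

[e [e [e [e [t [f [p num]]]] ++ [t [t [f [p num]]] . [f [p num]]]] / [t [t [f [p num]]] . [f [p num]]]] ++ [t [f [p num]]]]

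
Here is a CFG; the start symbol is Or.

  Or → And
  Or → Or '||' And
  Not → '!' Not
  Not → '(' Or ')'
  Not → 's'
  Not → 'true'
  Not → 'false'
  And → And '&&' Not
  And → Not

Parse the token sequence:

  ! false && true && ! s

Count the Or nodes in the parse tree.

[Or [And [And [And [Not ! [Not false]]] && [Not true]] && [Not ! [Not s]]]]

1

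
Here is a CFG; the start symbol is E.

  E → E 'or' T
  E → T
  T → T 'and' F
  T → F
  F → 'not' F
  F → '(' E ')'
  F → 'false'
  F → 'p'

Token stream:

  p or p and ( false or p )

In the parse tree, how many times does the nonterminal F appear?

[E [E [T [F p]]] or [T [T [F p]] and [F ( [E [E [T [F false]]] or [T [F p]]] )]]]

5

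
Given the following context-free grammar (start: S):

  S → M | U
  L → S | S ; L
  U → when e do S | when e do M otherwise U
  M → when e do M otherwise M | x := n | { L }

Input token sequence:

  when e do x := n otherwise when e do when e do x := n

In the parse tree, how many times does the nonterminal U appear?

[S [U when e do [M x := n] otherwise [U when e do [S [U when e do [S [M x := n]]]]]]]

3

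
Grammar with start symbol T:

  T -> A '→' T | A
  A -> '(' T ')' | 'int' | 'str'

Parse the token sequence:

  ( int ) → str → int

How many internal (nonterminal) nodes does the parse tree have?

[T [A ( [T [A int]] )] → [T [A str] → [T [A int]]]]

8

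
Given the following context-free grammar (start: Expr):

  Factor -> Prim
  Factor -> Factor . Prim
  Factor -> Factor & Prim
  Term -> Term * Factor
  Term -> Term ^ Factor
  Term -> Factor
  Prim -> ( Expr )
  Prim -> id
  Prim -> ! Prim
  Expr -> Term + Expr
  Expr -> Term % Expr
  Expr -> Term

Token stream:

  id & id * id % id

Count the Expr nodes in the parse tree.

2

[Expr [Term [Term [Factor [Factor [Prim id]] & [Prim id]]] * [Factor [Prim id]]] % [Expr [Term [Factor [Prim id]]]]]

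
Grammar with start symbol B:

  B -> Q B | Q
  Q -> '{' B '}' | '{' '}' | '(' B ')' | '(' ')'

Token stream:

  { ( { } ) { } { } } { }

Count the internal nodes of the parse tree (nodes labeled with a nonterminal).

[B [Q { [B [Q ( [B [Q { }]] )] [B [Q { }] [B [Q { }]]]] }] [B [Q { }]]]

12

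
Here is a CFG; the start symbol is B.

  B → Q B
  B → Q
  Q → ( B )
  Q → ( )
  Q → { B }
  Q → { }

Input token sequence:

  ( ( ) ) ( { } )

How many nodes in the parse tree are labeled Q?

[B [Q ( [B [Q ( )]] )] [B [Q ( [B [Q { }]] )]]]

4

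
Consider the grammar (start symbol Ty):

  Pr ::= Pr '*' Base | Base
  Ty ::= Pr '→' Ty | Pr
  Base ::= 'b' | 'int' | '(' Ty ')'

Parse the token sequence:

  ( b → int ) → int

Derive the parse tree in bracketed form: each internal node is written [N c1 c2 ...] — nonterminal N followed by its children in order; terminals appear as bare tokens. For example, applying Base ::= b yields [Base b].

[Ty [Pr [Base ( [Ty [Pr [Base b]] → [Ty [Pr [Base int]]]] )]] → [Ty [Pr [Base int]]]]

Ty
Pr → Ty
Base → Ty
( Ty ) → Ty
( Pr → Ty ) → Ty
( Base → Ty ) → Ty
( b → Ty ) → Ty
( b → Pr ) → Ty
( b → Base ) → Ty
( b → int ) → Ty
( b → int ) → Pr
( b → int ) → Base
( b → int ) → int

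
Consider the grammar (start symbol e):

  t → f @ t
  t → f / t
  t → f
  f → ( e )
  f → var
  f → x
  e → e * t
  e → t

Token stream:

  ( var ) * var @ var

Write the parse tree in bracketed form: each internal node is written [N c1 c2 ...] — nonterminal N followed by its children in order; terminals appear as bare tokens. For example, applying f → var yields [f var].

e
e * t
t * t
f * t
( e ) * t
( t ) * t
( f ) * t
( var ) * t
( var ) * f @ t
( var ) * var @ t
( var ) * var @ f
( var ) * var @ var

[e [e [t [f ( [e [t [f var]]] )]]] * [t [f var] @ [t [f var]]]]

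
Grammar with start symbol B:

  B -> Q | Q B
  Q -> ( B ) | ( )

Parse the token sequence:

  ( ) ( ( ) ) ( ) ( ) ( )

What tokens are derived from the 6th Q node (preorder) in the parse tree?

[B [Q ( )] [B [Q ( [B [Q ( )]] )] [B [Q ( )] [B [Q ( )] [B [Q ( )]]]]]]

( )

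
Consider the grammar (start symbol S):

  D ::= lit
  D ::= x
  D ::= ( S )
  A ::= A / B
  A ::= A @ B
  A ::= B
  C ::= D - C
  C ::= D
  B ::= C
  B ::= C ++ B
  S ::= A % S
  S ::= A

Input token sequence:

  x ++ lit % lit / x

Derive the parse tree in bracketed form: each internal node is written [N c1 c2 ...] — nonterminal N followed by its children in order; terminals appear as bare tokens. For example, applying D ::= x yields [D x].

[S [A [B [C [D x]] ++ [B [C [D lit]]]]] % [S [A [A [B [C [D lit]]]] / [B [C [D x]]]]]]

S
A % S
B % S
C ++ B % S
D ++ B % S
x ++ B % S
x ++ C % S
x ++ D % S
x ++ lit % S
x ++ lit % A
x ++ lit % A / B
x ++ lit % B / B
x ++ lit % C / B
x ++ lit % D / B
x ++ lit % lit / B
x ++ lit % lit / C
x ++ lit % lit / D
x ++ lit % lit / x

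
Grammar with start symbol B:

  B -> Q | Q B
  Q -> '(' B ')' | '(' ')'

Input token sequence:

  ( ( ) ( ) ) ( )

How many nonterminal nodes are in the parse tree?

[B [Q ( [B [Q ( )] [B [Q ( )]]] )] [B [Q ( )]]]

8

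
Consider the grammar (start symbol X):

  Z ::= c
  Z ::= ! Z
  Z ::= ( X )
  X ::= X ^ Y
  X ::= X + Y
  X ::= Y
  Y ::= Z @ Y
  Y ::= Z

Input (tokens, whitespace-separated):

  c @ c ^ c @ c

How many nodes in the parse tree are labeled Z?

4

[X [X [Y [Z c] @ [Y [Z c]]]] ^ [Y [Z c] @ [Y [Z c]]]]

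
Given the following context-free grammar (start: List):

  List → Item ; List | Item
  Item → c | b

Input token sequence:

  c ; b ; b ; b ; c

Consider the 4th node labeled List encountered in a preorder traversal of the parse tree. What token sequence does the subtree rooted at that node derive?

b ; c

[List [Item c] ; [List [Item b] ; [List [Item b] ; [List [Item b] ; [List [Item c]]]]]]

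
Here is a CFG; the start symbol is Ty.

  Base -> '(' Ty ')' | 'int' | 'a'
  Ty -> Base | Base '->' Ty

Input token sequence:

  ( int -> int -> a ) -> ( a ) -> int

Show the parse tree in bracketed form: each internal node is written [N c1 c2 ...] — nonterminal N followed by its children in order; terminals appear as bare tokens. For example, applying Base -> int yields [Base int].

Ty
Base -> Ty
( Ty ) -> Ty
( Base -> Ty ) -> Ty
( int -> Ty ) -> Ty
( int -> Base -> Ty ) -> Ty
( int -> int -> Ty ) -> Ty
( int -> int -> Base ) -> Ty
( int -> int -> a ) -> Ty
( int -> int -> a ) -> Base -> Ty
( int -> int -> a ) -> ( Ty ) -> Ty
( int -> int -> a ) -> ( Base ) -> Ty
( int -> int -> a ) -> ( a ) -> Ty
( int -> int -> a ) -> ( a ) -> Base
( int -> int -> a ) -> ( a ) -> int

[Ty [Base ( [Ty [Base int] -> [Ty [Base int] -> [Ty [Base a]]]] )] -> [Ty [Base ( [Ty [Base a]] )] -> [Ty [Base int]]]]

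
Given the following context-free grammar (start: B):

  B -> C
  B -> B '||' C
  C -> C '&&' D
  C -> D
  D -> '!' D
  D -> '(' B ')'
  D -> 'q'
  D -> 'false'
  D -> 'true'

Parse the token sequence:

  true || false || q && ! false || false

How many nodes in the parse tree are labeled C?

5

[B [B [B [B [C [D true]]] || [C [D false]]] || [C [C [D q]] && [D ! [D false]]]] || [C [D false]]]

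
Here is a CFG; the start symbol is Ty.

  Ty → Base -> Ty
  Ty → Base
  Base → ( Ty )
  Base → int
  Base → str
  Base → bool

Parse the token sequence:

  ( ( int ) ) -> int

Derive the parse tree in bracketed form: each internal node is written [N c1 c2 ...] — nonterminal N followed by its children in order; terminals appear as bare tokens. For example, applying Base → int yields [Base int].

[Ty [Base ( [Ty [Base ( [Ty [Base int]] )]] )] -> [Ty [Base int]]]

Ty
Base -> Ty
( Ty ) -> Ty
( Base ) -> Ty
( ( Ty ) ) -> Ty
( ( Base ) ) -> Ty
( ( int ) ) -> Ty
( ( int ) ) -> Base
( ( int ) ) -> int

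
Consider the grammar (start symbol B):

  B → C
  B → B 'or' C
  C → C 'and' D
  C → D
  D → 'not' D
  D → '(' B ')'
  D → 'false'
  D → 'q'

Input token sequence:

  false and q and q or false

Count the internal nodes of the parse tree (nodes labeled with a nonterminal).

10

[B [B [C [C [C [D false]] and [D q]] and [D q]]] or [C [D false]]]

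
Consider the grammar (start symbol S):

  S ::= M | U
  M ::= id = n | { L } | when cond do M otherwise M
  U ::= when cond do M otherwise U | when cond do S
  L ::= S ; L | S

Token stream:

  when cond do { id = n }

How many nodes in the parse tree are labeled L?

[S [U when cond do [S [M { [L [S [M id = n]]] }]]]]

1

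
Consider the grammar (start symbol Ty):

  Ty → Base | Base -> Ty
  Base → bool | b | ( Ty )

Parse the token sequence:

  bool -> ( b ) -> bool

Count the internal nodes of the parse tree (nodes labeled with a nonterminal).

[Ty [Base bool] -> [Ty [Base ( [Ty [Base b]] )] -> [Ty [Base bool]]]]

8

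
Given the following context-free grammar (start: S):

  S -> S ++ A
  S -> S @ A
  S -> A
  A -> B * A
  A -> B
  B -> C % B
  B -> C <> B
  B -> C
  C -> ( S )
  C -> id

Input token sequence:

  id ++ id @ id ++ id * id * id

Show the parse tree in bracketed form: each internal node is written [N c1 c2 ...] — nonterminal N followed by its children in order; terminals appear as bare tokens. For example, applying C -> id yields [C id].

S
S ++ A
S @ A ++ A
S ++ A @ A ++ A
A ++ A @ A ++ A
B ++ A @ A ++ A
C ++ A @ A ++ A
id ++ A @ A ++ A
id ++ B @ A ++ A
id ++ C @ A ++ A
id ++ id @ A ++ A
id ++ id @ B ++ A
id ++ id @ C ++ A
id ++ id @ id ++ A
id ++ id @ id ++ B * A
id ++ id @ id ++ C * A
id ++ id @ id ++ id * A
id ++ id @ id ++ id * B * A
id ++ id @ id ++ id * C * A
id ++ id @ id ++ id * id * A
id ++ id @ id ++ id * id * B
id ++ id @ id ++ id * id * C
id ++ id @ id ++ id * id * id

[S [S [S [S [A [B [C id]]]] ++ [A [B [C id]]]] @ [A [B [C id]]]] ++ [A [B [C id]] * [A [B [C id]] * [A [B [C id]]]]]]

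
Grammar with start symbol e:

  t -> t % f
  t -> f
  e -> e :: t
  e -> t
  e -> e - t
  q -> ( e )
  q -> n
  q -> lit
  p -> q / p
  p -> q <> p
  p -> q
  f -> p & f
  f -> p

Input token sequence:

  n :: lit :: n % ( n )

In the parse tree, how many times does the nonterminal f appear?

[e [e [e [t [f [p [q n]]]]] :: [t [f [p [q lit]]]]] :: [t [t [f [p [q n]]]] % [f [p [q ( [e [t [f [p [q n]]]]] )]]]]]

5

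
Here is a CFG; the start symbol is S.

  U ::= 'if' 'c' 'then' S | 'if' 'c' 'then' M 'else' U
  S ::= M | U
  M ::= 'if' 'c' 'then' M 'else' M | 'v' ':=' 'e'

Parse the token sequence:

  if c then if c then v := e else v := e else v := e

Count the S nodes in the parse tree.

1

[S [M if c then [M if c then [M v := e] else [M v := e]] else [M v := e]]]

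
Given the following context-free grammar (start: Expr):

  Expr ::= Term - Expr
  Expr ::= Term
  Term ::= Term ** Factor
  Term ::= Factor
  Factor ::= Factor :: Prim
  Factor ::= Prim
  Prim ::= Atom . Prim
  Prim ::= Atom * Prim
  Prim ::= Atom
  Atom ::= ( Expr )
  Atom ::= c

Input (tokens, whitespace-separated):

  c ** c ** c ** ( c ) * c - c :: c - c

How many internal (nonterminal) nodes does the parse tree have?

37

[Expr [Term [Term [Term [Term [Factor [Prim [Atom c]]]] ** [Factor [Prim [Atom c]]]] ** [Factor [Prim [Atom c]]]] ** [Factor [Prim [Atom ( [Expr [Term [Factor [Prim [Atom c]]]]] )] * [Prim [Atom c]]]]] - [Expr [Term [Factor [Factor [Prim [Atom c]]] :: [Prim [Atom c]]]] - [Expr [Term [Factor [Prim [Atom c]]]]]]]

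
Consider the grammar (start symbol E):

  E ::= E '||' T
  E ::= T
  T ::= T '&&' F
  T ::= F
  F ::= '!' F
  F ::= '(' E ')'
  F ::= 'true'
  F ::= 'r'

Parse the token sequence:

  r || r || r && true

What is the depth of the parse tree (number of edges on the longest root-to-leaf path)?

5

[E [E [E [T [F r]]] || [T [F r]]] || [T [T [F r]] && [F true]]]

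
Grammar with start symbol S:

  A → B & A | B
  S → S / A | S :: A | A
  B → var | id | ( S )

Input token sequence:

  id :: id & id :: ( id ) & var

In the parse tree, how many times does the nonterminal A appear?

[S [S [S [A [B id]]] :: [A [B id] & [A [B id]]]] :: [A [B ( [S [A [B id]]] )] & [A [B var]]]]

6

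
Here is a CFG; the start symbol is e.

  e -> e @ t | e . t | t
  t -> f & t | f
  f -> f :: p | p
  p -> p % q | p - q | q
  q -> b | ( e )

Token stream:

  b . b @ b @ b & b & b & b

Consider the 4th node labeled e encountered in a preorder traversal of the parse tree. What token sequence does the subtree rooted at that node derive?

[e [e [e [e [t [f [p [q b]]]]] . [t [f [p [q b]]]]] @ [t [f [p [q b]]]]] @ [t [f [p [q b]]] & [t [f [p [q b]]] & [t [f [p [q b]]] & [t [f [p [q b]]]]]]]]

b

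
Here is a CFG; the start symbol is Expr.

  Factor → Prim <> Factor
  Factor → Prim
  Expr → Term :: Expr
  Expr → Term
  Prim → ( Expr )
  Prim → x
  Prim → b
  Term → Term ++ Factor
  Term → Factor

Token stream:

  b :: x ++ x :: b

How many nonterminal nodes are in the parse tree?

15

[Expr [Term [Factor [Prim b]]] :: [Expr [Term [Term [Factor [Prim x]]] ++ [Factor [Prim x]]] :: [Expr [Term [Factor [Prim b]]]]]]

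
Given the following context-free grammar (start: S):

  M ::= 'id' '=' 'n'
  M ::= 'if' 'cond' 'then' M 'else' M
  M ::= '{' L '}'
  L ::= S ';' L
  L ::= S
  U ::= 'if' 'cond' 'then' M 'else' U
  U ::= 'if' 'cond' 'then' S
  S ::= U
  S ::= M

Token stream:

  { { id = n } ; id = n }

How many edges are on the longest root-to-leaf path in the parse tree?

8

[S [M { [L [S [M { [L [S [M id = n]]] }]] ; [L [S [M id = n]]]] }]]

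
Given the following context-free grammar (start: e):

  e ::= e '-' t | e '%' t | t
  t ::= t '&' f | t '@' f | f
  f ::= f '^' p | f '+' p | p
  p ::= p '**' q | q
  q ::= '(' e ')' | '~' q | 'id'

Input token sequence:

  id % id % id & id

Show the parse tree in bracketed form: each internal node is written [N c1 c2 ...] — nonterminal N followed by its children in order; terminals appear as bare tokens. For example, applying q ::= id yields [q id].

e
e % t
e % t % t
t % t % t
f % t % t
p % t % t
q % t % t
id % t % t
id % f % t
id % p % t
id % q % t
id % id % t
id % id % t & f
id % id % f & f
id % id % p & f
id % id % q & f
id % id % id & f
id % id % id & p
id % id % id & q
id % id % id & id

[e [e [e [t [f [p [q id]]]]] % [t [f [p [q id]]]]] % [t [t [f [p [q id]]]] & [f [p [q id]]]]]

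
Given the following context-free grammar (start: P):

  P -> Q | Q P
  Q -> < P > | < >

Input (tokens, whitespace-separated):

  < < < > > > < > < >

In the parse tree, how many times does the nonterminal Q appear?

5

[P [Q < [P [Q < [P [Q < >]] >]] >] [P [Q < >] [P [Q < >]]]]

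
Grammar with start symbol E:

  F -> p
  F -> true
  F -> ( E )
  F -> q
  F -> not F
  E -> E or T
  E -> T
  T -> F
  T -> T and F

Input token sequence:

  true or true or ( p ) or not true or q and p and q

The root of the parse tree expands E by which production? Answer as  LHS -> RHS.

E -> E or T

[E [E [E [E [E [T [F true]]] or [T [F true]]] or [T [F ( [E [T [F p]]] )]]] or [T [F not [F true]]]] or [T [T [T [F q]] and [F p]] and [F q]]]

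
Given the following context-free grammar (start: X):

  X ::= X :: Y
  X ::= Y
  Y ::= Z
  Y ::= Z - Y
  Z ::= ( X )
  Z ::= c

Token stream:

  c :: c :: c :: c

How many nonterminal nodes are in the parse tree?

[X [X [X [X [Y [Z c]]] :: [Y [Z c]]] :: [Y [Z c]]] :: [Y [Z c]]]

12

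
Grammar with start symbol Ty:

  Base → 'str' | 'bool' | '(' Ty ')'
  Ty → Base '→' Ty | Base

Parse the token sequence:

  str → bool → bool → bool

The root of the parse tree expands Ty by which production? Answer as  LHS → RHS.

[Ty [Base str] → [Ty [Base bool] → [Ty [Base bool] → [Ty [Base bool]]]]]

Ty → Base '→' Ty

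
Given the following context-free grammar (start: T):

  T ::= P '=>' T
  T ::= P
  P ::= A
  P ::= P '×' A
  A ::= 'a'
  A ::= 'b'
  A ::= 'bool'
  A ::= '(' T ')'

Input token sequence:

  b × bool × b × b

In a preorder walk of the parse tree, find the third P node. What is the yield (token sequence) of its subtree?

b × bool

[T [P [P [P [P [A b]] × [A bool]] × [A b]] × [A b]]]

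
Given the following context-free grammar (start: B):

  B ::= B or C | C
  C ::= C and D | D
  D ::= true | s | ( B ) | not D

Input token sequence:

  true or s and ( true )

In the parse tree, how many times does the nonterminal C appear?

4

[B [B [C [D true]]] or [C [C [D s]] and [D ( [B [C [D true]]] )]]]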